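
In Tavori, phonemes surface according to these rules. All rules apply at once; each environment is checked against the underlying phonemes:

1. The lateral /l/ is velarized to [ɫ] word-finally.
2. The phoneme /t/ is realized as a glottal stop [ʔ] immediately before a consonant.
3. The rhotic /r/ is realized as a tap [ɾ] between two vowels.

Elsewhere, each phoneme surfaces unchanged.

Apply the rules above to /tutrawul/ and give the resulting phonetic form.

/t/ (word-initial): rule 2 targets it, but not immediately before a consonant → unchanged [t].
/u/ (between /t/ and /t/): no rule targets it → [u].
/t/ (between /u/ and /r/) occurs immediately before a consonant → [ʔ] by rule 2.
/r/ (between /t/ and /a/) is in the target of rule 3 but the environment (between two vowels) is not met → [r].
/a/ (between /r/ and /w/) is unaffected → [a].
/w/ stays [w].
/u/ (between /w/ and /l/) is unaffected → [u].
/l/ (word-final) occurs word-finally → [ɫ] by rule 1.

[tuʔrawuɫ]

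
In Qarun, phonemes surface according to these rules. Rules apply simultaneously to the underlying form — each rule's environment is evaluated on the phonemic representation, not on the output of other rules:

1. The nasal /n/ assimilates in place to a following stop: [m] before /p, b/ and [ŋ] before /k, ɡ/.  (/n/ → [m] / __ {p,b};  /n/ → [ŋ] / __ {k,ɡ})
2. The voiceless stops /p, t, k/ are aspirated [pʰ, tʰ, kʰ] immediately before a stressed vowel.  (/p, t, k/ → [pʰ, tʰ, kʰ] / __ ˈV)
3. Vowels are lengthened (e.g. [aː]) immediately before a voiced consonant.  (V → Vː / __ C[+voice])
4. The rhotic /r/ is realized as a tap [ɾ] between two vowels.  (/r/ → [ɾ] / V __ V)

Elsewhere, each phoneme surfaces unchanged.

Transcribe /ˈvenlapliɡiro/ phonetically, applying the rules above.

/v/ (word-initial) is unaffected → [v].
/e/ (between /v/ and /n/) occurs before a voiced consonant → [eː] by rule 3.
/n/ (between /e/ and /l/): rule 1 targets it, but not before a labial or velar stop → unchanged [n].
/l/ (between /n/ and /a/) is unaffected → [l].
/a/ (between /l/ and /p/) is in the target of rule 3 but the environment (before a voiced consonant) is not met → [a].
/p/ (between /a/ and /l/) is in the target of rule 2 but the environment (immediately before a stressed vowel) is not met → [p].
/l/ (between /p/ and /i/) is unaffected → [l].
Rule 3 applies to /i/ (between /l/ and /ɡ/: before a voiced consonant) → [iː].
/ɡ/ stays [ɡ].
/i/ — between /ɡ/ and /r/, before a voiced consonant — surfaces as [iː] (rule 3).
Rule 4 applies to /r/ (between /i/ and /o/: between two vowels) → [ɾ].
/o/ (word-final) is in the target of rule 3 but the environment (before a voiced consonant) is not met → [o].

[ˈveːnlapliːɡiːɾo]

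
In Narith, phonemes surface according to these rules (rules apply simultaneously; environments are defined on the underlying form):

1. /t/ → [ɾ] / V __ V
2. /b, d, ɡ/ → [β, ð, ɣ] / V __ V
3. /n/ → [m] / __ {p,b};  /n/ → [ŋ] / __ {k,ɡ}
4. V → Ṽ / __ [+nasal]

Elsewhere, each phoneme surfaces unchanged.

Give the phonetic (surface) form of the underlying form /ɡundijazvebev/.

/ɡ/ (word-initial) is in the target of rule 2 but the environment (between two vowels) is not met → [ɡ].
/u/ (between /ɡ/ and /n/): before a nasal consonant, so rule 4 applies → [ũ].
/n/ (between /u/ and /d/) fails the environment for rule 3, so it stays [n].
/d/ (between /n/ and /i/) is in the target of rule 2 but the environment (between two vowels) is not met → [d].
/i/ (between /d/ and /j/) is in the target of rule 4 but the environment (before a nasal consonant) is not met → [i].
/j/ (between /i/ and /a/): no rule targets it → [j].
/a/ (between /j/ and /z/): rule 4 targets it, but not before a nasal consonant → unchanged [a].
/z/ (between /a/ and /v/): no rule targets it → [z].
/v/ stays [v].
/e/ — between /v/ and /b/; rule 4 does not apply here → [e].
/b/ (between /e/ and /e/): between two vowels, so rule 2 applies → [β].
/e/ — between /b/ and /v/; rule 4 does not apply here → [e].
/v/ stays [v].

[ɡũndijazveβev]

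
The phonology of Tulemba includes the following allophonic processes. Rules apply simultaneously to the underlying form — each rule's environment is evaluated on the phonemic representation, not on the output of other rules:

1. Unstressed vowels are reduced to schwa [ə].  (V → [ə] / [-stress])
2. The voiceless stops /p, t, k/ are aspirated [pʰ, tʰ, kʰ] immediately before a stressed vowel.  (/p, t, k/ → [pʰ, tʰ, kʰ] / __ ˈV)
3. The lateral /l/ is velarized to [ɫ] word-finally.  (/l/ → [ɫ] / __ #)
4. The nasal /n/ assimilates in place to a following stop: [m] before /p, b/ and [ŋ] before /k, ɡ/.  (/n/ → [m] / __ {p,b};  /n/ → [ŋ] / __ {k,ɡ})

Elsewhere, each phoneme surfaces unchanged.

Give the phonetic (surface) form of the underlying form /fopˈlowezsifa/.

/f/ (word-initial) is unaffected → [f].
/o/ — between /f/ and /p/, in an unstressed syllable — surfaces as [ə] (rule 1).
/p/ (between /o/ and /l/) fails the environment for rule 2, so it stays [p].
/l/ (between /p/ and /o/): rule 3 targets it, but not word-finally → unchanged [l].
/o/ — between /l/ and /w/; rule 1 does not apply here → [o].
/w/ (between /o/ and /e/): no rule targets it → [w].
/e/ (between /w/ and /z/) occurs in an unstressed syllable → [ə] by rule 1.
/z/ — not in any rule's target class → [z].
/s/ stays [s].
/i/ (between /s/ and /f/) occurs in an unstressed syllable → [ə] by rule 1.
/f/ — not in any rule's target class → [f].
/a/ (word-final) occurs in an unstressed syllable → [ə] by rule 1.

[fəpˈlowəzsəfə]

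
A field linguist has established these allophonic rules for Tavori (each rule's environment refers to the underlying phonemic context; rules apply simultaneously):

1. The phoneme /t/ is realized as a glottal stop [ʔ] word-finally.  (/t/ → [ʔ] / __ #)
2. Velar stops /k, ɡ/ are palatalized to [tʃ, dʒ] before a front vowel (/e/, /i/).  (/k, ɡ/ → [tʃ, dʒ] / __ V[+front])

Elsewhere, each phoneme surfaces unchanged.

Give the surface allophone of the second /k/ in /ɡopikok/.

/k/ (word-final): rule 2 targets it, but not before a front vowel → unchanged [k].

[k]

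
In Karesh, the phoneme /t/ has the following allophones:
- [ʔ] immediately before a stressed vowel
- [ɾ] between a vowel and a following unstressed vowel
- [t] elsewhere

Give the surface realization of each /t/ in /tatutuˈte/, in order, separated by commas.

Occurrence 1 (position 1): no conditioning environment matches → elsewhere allophone [t].
Occurrence 2 (position 3): between a vowel and a following unstressed vowel → [ɾ].
Occurrence 3 (position 5): between a vowel and a following unstressed vowel → [ɾ].
Occurrence 4 (position 7): immediately before a stressed vowel → [ʔ].

[t], [ɾ], [ɾ], [ʔ]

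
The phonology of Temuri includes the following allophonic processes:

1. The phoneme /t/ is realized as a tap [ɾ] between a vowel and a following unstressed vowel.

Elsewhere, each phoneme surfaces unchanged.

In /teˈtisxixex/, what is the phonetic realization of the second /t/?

/t/ (between /e/ and /i/): rule 1 targets it, but not between a vowel and a following unstressed vowel → unchanged [t].

[t]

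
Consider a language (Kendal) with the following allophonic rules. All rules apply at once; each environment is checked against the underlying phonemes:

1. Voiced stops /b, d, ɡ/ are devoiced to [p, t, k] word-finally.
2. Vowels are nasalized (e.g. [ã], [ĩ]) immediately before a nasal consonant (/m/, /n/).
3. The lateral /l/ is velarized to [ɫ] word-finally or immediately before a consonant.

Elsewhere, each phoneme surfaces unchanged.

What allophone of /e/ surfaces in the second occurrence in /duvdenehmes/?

/e/ (between /n/ and /h/) fails the environment for rule 2, so it stays [e].

[e]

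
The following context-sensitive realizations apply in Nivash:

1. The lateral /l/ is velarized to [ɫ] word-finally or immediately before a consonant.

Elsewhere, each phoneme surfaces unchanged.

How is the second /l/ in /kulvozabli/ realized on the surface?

[l]

/l/ — between /b/ and /i/; rule 1 does not apply here → [l].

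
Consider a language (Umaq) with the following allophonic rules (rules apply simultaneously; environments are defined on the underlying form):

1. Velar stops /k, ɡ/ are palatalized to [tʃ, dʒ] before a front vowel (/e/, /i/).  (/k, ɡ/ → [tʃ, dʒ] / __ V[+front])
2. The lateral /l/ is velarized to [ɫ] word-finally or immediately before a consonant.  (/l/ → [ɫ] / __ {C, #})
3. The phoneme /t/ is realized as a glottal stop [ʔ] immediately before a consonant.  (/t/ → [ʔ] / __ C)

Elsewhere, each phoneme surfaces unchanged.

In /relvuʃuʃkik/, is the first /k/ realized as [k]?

No

/k/ (between /ʃ/ and /i/): before a front vowel, so rule 1 applies → [tʃ].
The actual realization is [tʃ], not [k].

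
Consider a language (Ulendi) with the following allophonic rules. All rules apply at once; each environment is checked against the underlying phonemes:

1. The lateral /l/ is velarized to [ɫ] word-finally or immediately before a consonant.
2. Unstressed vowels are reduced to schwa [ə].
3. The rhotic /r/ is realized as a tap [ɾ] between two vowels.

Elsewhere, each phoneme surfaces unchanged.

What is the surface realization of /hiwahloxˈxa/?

/h/ — not in any rule's target class → [h].
/i/ — between /h/ and /w/, in an unstressed syllable — surfaces as [ə] (rule 2).
/w/ (between /i/ and /a/): no rule targets it → [w].
/a/ meets the environment for rule 2 (in an unstressed syllable) → [ə].
/h/ (between /a/ and /l/): no rule targets it → [h].
/l/ — between /h/ and /o/; rule 1 does not apply here → [l].
/o/ (between /l/ and /x/): in an unstressed syllable, so rule 2 applies → [ə].
/x/ stays [x].
/x/ stays [x].
/a/ (word-final): rule 2 targets it, but not in an unstressed syllable → unchanged [a].

[həwəhləxˈxa]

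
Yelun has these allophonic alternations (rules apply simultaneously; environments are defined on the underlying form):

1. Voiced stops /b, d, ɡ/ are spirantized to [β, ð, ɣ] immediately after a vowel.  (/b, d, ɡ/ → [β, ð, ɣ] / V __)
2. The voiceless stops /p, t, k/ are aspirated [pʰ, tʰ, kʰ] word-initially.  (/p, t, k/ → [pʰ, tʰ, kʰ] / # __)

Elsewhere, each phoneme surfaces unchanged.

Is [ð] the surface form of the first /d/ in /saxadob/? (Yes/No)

Yes

/d/ meets the environment for rule 1 (immediately after a vowel) → [ð].
The actual realization is [ð], which matches [ð].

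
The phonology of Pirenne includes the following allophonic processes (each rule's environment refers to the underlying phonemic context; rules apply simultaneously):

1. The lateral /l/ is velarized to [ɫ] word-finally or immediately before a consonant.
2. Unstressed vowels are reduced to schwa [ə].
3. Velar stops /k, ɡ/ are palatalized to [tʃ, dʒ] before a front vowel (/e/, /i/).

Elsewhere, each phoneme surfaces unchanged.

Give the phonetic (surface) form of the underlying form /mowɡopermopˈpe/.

[məwɡəpərməpˈpe]

Rule 2 applies to /o/ (between /m/ and /w/: in an unstressed syllable) → [ə].
/ɡ/ (between /w/ and /o/) is in the target of rule 3 but the environment (before a front vowel) is not met → [ɡ].
/o/ (between /ɡ/ and /p/): in an unstressed syllable, so rule 2 applies → [ə].
/e/ meets the environment for rule 2 (in an unstressed syllable) → [ə].
/o/ (between /m/ and /p/): in an unstressed syllable, so rule 2 applies → [ə].
/e/ (word-final) is in the target of rule 2 but the environment (in an unstressed syllable) is not met → [e].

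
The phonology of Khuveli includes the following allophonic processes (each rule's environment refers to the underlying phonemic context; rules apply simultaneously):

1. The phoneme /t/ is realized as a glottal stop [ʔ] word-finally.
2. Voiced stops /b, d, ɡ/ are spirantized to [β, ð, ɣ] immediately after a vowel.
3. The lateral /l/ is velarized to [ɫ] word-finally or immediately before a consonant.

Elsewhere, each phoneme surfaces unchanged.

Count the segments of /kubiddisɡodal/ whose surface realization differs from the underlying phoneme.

Segments that undergo a rule: /b/ → [β] (rule 2); /d/ → [ð] (rule 2); /d/ → [ð] (rule 2); /l/ → [ɫ] (rule 3).
All other segments surface unchanged.

4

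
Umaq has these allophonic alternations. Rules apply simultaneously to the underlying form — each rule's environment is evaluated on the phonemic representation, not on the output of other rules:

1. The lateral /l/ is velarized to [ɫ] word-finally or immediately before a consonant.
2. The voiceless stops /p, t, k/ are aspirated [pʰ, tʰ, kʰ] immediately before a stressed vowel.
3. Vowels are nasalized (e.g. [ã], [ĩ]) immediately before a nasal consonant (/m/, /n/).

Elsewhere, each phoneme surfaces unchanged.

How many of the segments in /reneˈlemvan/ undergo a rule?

Segments that undergo a rule: /e/ → [ẽ] (rule 3); /e/ → [ẽ] (rule 3); /a/ → [ã] (rule 3).
All other segments surface unchanged.

3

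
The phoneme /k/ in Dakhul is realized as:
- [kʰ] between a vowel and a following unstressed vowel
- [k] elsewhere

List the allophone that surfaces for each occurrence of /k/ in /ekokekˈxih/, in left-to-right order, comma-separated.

[kʰ], [kʰ], [k]

Occurrence 1 (position 2): between a vowel and a following unstressed vowel → [kʰ].
Occurrence 2 (position 4): between a vowel and a following unstressed vowel → [kʰ].
Occurrence 3 (position 6): no conditioning environment matches → elsewhere allophone [k].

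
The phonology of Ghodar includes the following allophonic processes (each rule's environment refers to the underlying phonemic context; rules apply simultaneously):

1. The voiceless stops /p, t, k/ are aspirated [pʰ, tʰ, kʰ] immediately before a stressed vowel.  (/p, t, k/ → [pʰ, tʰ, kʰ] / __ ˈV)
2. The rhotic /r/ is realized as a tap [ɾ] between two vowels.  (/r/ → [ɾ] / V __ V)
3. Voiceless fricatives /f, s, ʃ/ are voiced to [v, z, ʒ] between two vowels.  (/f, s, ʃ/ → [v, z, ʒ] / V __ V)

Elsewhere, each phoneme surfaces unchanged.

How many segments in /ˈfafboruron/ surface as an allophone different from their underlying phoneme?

2

Segments that undergo a rule: /r/ → [ɾ] (rule 2); /r/ → [ɾ] (rule 2).
All other segments surface unchanged.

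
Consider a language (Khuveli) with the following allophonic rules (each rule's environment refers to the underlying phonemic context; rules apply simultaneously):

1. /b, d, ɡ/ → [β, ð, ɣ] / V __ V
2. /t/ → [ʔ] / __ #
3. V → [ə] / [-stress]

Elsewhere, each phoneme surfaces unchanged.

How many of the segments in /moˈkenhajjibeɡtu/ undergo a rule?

Segments that undergo a rule: /o/ → [ə] (rule 3); /a/ → [ə] (rule 3); /i/ → [ə] (rule 3); /b/ → [β] (rule 1); /e/ → [ə] (rule 3); /u/ → [ə] (rule 3).
All other segments surface unchanged.

6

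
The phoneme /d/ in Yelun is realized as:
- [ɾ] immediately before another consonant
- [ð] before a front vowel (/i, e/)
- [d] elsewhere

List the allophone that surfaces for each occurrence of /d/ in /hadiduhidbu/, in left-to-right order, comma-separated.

[ð], [d], [ɾ]

Occurrence 1 (position 3): before a front vowel (/i, e/) → [ð].
Occurrence 2 (position 5): no conditioning environment matches → elsewhere allophone [d].
Occurrence 3 (position 9): immediately before another consonant → [ɾ].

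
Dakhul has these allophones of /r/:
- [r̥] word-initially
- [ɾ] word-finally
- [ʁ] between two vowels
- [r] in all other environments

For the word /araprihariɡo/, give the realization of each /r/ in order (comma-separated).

Occurrence 1 (position 2): between two vowels → [ʁ].
Occurrence 2 (position 5): no conditioning environment matches → elsewhere allophone [r].
Occurrence 3 (position 9): between two vowels → [ʁ].

[ʁ], [r], [ʁ]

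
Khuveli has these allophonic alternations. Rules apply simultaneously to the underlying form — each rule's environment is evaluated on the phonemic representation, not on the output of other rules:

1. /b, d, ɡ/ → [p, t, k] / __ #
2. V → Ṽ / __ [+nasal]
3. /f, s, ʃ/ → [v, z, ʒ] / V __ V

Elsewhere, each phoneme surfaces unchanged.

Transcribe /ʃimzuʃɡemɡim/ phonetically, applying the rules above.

[ʃĩmzuʃɡẽmɡĩm]

/ʃ/ — word-initial; rule 3 does not apply here → [ʃ].
/i/ — between /ʃ/ and /m/, before a nasal consonant — surfaces as [ĩ] (rule 2).
/m/ — not in any rule's target class → [m].
/z/ stays [z].
/u/ (between /z/ and /ʃ/): rule 2 targets it, but not before a nasal consonant → unchanged [u].
/ʃ/ (between /u/ and /ɡ/) fails the environment for rule 3, so it stays [ʃ].
/ɡ/ (between /ʃ/ and /e/) is in the target of rule 1 but the environment (word-finally) is not met → [ɡ].
/e/ — between /ɡ/ and /m/, before a nasal consonant — surfaces as [ẽ] (rule 2).
/m/ — not in any rule's target class → [m].
/ɡ/ — between /m/ and /i/; rule 1 does not apply here → [ɡ].
Rule 2 applies to /i/ (between /ɡ/ and /m/: before a nasal consonant) → [ĩ].
/m/ (word-final): no rule targets it → [m].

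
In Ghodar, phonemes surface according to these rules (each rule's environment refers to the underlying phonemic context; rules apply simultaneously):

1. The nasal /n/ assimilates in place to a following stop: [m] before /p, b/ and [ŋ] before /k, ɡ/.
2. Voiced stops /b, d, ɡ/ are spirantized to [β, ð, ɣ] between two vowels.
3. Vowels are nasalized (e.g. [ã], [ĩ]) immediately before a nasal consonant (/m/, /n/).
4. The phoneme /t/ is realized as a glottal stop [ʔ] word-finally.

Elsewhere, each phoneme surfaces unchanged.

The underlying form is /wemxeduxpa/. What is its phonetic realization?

[wẽmxeðuxpa]

/w/ (word-initial): no rule targets it → [w].
/e/ — between /w/ and /m/, before a nasal consonant — surfaces as [ẽ] (rule 3).
/m/ (between /e/ and /x/) is unaffected → [m].
/x/ — not in any rule's target class → [x].
/e/ (between /x/ and /d/) fails the environment for rule 3, so it stays [e].
/d/ (between /e/ and /u/): between two vowels, so rule 2 applies → [ð].
/u/ (between /d/ and /x/): rule 3 targets it, but not before a nasal consonant → unchanged [u].
/x/ (between /u/ and /p/) is unaffected → [x].
/p/ stays [p].
/a/ (word-final): rule 3 targets it, but not before a nasal consonant → unchanged [a].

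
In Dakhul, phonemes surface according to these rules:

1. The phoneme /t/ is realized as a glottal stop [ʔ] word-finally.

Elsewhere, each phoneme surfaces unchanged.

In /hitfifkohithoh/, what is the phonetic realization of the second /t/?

/t/ (between /i/ and /h/): rule 1 targets it, but not word-finally → unchanged [t].

[t]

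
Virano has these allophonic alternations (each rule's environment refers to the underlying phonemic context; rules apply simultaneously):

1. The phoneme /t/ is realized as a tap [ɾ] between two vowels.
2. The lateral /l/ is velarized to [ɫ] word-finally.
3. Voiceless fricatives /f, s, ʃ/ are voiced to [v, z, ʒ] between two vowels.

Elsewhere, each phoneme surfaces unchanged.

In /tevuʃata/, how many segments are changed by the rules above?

Segments that undergo a rule: /ʃ/ → [ʒ] (rule 3); /t/ → [ɾ] (rule 1).
All other segments surface unchanged.

2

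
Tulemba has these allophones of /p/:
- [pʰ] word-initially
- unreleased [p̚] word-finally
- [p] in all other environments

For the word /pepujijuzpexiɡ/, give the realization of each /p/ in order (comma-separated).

[pʰ], [p], [p]

Occurrence 1 (position 1): word-initially → [pʰ].
Occurrence 2 (position 3): no conditioning environment matches → elsewhere allophone [p].
Occurrence 3 (position 10): no conditioning environment matches → elsewhere allophone [p].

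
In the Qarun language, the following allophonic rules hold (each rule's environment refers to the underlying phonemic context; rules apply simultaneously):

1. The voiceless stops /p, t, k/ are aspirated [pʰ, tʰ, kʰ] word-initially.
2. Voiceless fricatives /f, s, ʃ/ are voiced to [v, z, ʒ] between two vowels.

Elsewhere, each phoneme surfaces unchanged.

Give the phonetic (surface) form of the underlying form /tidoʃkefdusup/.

[tʰidoʃkefduzup]

/t/ (word-initial) occurs word-initially → [tʰ] by rule 1.
/ʃ/ (between /o/ and /k/) is in the target of rule 2 but the environment (between two vowels) is not met → [ʃ].
/k/ (between /ʃ/ and /e/) is in the target of rule 1 but the environment (word-initially) is not met → [k].
/f/ — between /e/ and /d/; rule 2 does not apply here → [f].
/s/ meets the environment for rule 2 (between two vowels) → [z].
/p/ (word-final) fails the environment for rule 1, so it stays [p].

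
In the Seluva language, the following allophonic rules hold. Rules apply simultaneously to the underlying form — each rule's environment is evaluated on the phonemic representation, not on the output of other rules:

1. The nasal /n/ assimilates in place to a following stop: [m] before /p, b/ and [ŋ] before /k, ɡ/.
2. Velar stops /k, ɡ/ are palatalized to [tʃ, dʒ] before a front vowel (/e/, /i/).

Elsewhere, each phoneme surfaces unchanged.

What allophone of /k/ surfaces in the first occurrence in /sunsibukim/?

[tʃ]

Rule 2 applies to /k/ (between /u/ and /i/: before a front vowel) → [tʃ].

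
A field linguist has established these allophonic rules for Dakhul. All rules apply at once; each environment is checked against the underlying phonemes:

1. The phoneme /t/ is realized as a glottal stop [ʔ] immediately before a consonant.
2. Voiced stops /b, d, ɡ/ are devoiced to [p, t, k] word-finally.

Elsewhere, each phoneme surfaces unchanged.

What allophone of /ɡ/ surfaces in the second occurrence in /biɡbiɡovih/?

/ɡ/ — between /i/ and /o/; rule 2 does not apply here → [ɡ].

[ɡ]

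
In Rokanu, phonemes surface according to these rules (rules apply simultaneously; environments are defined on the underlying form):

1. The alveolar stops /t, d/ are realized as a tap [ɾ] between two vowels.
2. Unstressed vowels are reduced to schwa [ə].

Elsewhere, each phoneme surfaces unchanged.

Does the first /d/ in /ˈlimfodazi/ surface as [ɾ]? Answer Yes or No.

/d/ meets the environment for rule 1 (between two vowels) → [ɾ].
The actual realization is [ɾ], which matches [ɾ].

Yes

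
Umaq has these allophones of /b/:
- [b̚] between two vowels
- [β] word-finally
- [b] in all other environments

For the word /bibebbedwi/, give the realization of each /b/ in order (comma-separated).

[b], [b̚], [b], [b]

Occurrence 1 (position 1): no conditioning environment matches → elsewhere allophone [b].
Occurrence 2 (position 3): between two vowels → [b̚].
Occurrence 3 (position 5): no conditioning environment matches → elsewhere allophone [b].
Occurrence 4 (position 6): no conditioning environment matches → elsewhere allophone [b].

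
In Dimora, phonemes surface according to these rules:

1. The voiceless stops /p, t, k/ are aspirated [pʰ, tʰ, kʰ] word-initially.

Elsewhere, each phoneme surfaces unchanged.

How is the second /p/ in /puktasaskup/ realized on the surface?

[p]

/p/ (word-final) fails the environment for rule 1, so it stays [p].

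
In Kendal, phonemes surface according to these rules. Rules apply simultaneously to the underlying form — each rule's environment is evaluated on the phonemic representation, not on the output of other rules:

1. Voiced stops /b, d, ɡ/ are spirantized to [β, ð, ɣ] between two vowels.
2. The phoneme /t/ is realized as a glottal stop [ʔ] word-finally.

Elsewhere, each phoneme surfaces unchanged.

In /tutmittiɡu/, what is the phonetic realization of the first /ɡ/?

[ɣ]

/ɡ/ meets the environment for rule 1 (between two vowels) → [ɣ].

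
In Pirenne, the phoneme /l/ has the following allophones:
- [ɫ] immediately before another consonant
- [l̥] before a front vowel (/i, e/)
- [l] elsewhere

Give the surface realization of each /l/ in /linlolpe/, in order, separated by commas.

Occurrence 1 (position 1): before a front vowel (/i, e/) → [l̥].
Occurrence 2 (position 4): no conditioning environment matches → elsewhere allophone [l].
Occurrence 3 (position 6): immediately before another consonant → [ɫ].

[l̥], [l], [ɫ]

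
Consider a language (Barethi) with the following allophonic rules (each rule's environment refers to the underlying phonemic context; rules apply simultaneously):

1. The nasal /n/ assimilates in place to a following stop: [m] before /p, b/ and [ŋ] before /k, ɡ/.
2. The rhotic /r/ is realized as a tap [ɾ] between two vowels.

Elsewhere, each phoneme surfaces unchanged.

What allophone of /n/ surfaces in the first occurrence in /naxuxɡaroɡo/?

/n/ (word-initial): rule 1 targets it, but not before a labial or velar stop → unchanged [n].

[n]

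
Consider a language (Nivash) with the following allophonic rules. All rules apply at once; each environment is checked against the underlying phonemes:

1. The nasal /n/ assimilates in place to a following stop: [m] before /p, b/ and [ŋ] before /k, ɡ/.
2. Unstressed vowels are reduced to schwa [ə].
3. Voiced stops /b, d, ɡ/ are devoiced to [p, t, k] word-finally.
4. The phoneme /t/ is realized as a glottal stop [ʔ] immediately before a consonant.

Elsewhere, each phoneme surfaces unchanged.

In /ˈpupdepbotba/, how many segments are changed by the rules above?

Segments that undergo a rule: /e/ → [ə] (rule 2); /o/ → [ə] (rule 2); /t/ → [ʔ] (rule 4); /a/ → [ə] (rule 2).
All other segments surface unchanged.

4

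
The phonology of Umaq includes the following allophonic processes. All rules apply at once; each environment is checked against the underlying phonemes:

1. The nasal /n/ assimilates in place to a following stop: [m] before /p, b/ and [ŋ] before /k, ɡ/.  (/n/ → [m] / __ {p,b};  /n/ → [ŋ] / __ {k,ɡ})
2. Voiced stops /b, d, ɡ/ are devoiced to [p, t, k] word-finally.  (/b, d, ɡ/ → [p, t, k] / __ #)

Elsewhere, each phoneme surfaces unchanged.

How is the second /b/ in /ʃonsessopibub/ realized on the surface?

[p]

/b/ meets the environment for rule 2 (word-finally) → [p].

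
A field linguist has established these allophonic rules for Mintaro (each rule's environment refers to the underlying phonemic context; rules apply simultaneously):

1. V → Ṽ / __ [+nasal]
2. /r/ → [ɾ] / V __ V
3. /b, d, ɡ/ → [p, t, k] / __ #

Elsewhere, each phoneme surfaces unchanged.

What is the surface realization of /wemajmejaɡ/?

[wẽmajmejak]

/w/ (word-initial) is unaffected → [w].
/e/ (between /w/ and /m/): before a nasal consonant, so rule 1 applies → [ẽ].
/m/ stays [m].
/a/ — between /m/ and /j/; rule 1 does not apply here → [a].
/j/ (between /a/ and /m/): no rule targets it → [j].
/m/ — not in any rule's target class → [m].
/e/ (between /m/ and /j/): rule 1 targets it, but not before a nasal consonant → unchanged [e].
/j/ stays [j].
/a/ (between /j/ and /ɡ/) fails the environment for rule 1, so it stays [a].
/ɡ/ — word-final, word-finally — surfaces as [k] (rule 3).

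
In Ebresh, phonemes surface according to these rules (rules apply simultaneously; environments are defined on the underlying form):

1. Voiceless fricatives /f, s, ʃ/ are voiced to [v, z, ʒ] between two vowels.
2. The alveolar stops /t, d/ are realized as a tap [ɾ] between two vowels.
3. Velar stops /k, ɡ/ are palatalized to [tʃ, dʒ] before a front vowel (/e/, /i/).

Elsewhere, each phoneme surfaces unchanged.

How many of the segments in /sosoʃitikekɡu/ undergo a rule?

Segments that undergo a rule: /s/ → [z] (rule 1); /ʃ/ → [ʒ] (rule 1); /t/ → [ɾ] (rule 2); /k/ → [tʃ] (rule 3).
All other segments surface unchanged.

4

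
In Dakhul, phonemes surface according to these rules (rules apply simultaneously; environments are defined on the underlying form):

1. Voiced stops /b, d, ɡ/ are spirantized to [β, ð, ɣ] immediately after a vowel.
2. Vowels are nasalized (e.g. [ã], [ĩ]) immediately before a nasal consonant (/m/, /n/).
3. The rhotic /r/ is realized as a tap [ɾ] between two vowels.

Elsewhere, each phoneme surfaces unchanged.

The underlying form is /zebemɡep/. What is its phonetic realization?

/z/ — not in any rule's target class → [z].
/e/ (between /z/ and /b/) fails the environment for rule 2, so it stays [e].
Rule 1 applies to /b/ (between /e/ and /e/: immediately after a vowel) → [β].
/e/ (between /b/ and /m/) occurs before a nasal consonant → [ẽ] by rule 2.
/m/ (between /e/ and /ɡ/): no rule targets it → [m].
/ɡ/ (between /m/ and /e/) fails the environment for rule 1, so it stays [ɡ].
/e/ (between /ɡ/ and /p/): rule 2 targets it, but not before a nasal consonant → unchanged [e].
/p/ — not in any rule's target class → [p].

[zeβẽmɡep]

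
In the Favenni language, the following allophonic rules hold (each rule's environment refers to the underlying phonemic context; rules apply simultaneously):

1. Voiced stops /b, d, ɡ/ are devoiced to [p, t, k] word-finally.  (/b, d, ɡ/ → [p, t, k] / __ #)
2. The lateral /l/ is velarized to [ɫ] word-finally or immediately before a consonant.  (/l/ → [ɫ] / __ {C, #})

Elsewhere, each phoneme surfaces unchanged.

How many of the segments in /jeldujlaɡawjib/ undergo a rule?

Segments that undergo a rule: /l/ → [ɫ] (rule 2); /b/ → [p] (rule 1).
All other segments surface unchanged.

2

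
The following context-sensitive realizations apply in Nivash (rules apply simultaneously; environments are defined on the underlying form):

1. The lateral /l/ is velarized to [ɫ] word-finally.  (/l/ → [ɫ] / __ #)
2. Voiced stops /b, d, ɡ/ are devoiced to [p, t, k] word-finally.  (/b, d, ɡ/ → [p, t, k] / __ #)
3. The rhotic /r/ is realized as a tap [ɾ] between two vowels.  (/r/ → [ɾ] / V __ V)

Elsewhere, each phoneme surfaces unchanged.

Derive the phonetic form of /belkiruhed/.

[belkiɾuhet]

/b/ (word-initial) fails the environment for rule 2, so it stays [b].
/l/ (between /e/ and /k/) fails the environment for rule 1, so it stays [l].
/r/ — between /i/ and /u/, between two vowels — surfaces as [ɾ] (rule 3).
/d/ (word-final) occurs word-finally → [t] by rule 2.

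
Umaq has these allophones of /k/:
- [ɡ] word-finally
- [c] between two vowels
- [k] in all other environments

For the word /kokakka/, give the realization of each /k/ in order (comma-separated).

[k], [c], [k], [k]

Occurrence 1 (position 1): no conditioning environment matches → elsewhere allophone [k].
Occurrence 2 (position 3): between two vowels → [c].
Occurrence 3 (position 5): no conditioning environment matches → elsewhere allophone [k].
Occurrence 4 (position 6): no conditioning environment matches → elsewhere allophone [k].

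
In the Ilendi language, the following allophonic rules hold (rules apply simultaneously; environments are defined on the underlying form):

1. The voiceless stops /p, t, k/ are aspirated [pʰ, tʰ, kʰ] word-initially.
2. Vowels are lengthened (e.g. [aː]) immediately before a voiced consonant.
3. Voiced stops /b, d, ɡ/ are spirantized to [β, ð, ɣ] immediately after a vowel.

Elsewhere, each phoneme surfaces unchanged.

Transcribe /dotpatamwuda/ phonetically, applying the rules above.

[dotpataːmwuːða]

/d/ (word-initial) is in the target of rule 3 but the environment (immediately after a vowel) is not met → [d].
/o/ (between /d/ and /t/): rule 2 targets it, but not before a voiced consonant → unchanged [o].
/t/ (between /o/ and /p/): rule 1 targets it, but not word-initially → unchanged [t].
/p/ — between /t/ and /a/; rule 1 does not apply here → [p].
/a/ (between /p/ and /t/) is in the target of rule 2 but the environment (before a voiced consonant) is not met → [a].
/t/ (between /a/ and /a/): rule 1 targets it, but not word-initially → unchanged [t].
/a/ meets the environment for rule 2 (before a voiced consonant) → [aː].
/m/ — not in any rule's target class → [m].
/w/ stays [w].
Rule 2 applies to /u/ (between /w/ and /d/: before a voiced consonant) → [uː].
/d/ — between /u/ and /a/, immediately after a vowel — surfaces as [ð] (rule 3).
/a/ — word-final; rule 2 does not apply here → [a].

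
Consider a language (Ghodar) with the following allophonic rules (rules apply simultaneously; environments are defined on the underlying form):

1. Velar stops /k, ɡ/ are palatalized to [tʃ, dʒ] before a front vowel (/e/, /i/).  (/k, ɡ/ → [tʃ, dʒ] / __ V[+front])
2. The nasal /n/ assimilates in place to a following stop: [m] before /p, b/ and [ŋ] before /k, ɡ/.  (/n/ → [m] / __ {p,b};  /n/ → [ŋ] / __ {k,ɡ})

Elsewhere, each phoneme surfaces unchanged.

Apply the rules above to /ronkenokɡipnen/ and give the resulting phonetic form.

[roŋtʃenokdʒipnen]

/n/ meets the environment for rule 2 (before a labial or velar stop) → [ŋ].
/k/ — between /n/ and /e/, before a front vowel — surfaces as [tʃ] (rule 1).
/n/ — between /e/ and /o/; rule 2 does not apply here → [n].
/k/ (between /o/ and /ɡ/) is in the target of rule 1 but the environment (before a front vowel) is not met → [k].
/ɡ/ meets the environment for rule 1 (before a front vowel) → [dʒ].
/n/ (between /p/ and /e/) is in the target of rule 2 but the environment (before a labial or velar stop) is not met → [n].
/n/ — word-final; rule 2 does not apply here → [n].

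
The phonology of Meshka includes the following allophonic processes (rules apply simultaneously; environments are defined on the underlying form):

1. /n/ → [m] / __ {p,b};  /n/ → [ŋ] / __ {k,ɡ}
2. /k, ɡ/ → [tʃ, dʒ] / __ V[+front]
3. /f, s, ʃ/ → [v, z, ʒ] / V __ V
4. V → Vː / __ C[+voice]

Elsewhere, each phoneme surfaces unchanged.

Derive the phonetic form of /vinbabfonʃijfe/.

/v/ (word-initial): no rule targets it → [v].
/i/ — between /v/ and /n/, before a voiced consonant — surfaces as [iː] (rule 4).
/n/ meets the environment for rule 1 (before a labial or velar stop) → [m].
/b/ (between /n/ and /a/) is unaffected → [b].
/a/ meets the environment for rule 4 (before a voiced consonant) → [aː].
/b/ (between /a/ and /f/) is unaffected → [b].
/f/ (between /b/ and /o/) is in the target of rule 3 but the environment (between two vowels) is not met → [f].
/o/ (between /f/ and /n/) occurs before a voiced consonant → [oː] by rule 4.
/n/ (between /o/ and /ʃ/) is in the target of rule 1 but the environment (before a labial or velar stop) is not met → [n].
/ʃ/ (between /n/ and /i/): rule 3 targets it, but not between two vowels → unchanged [ʃ].
/i/ meets the environment for rule 4 (before a voiced consonant) → [iː].
/j/ (between /i/ and /f/): no rule targets it → [j].
/f/ (between /j/ and /e/) is in the target of rule 3 but the environment (between two vowels) is not met → [f].
/e/ (word-final): rule 4 targets it, but not before a voiced consonant → unchanged [e].

[viːmbaːbfoːnʃiːjfe]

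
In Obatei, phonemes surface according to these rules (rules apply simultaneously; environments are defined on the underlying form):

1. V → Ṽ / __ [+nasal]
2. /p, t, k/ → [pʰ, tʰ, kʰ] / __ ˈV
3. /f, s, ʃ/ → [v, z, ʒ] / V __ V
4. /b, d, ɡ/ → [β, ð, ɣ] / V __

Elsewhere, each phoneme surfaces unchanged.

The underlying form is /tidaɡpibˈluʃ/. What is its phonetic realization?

/t/ — word-initial; rule 2 does not apply here → [t].
/i/ — between /t/ and /d/; rule 1 does not apply here → [i].
/d/ meets the environment for rule 4 (immediately after a vowel) → [ð].
/a/ — between /d/ and /ɡ/; rule 1 does not apply here → [a].
Rule 4 applies to /ɡ/ (between /a/ and /p/: immediately after a vowel) → [ɣ].
/p/ — between /ɡ/ and /i/; rule 2 does not apply here → [p].
/i/ (between /p/ and /b/) fails the environment for rule 1, so it stays [i].
/b/ — between /i/ and /l/, immediately after a vowel — surfaces as [β] (rule 4).
/l/ (between /b/ and /u/): no rule targets it → [l].
/u/ (between /l/ and /ʃ/) fails the environment for rule 1, so it stays [u].
/ʃ/ (word-final) is in the target of rule 3 but the environment (between two vowels) is not met → [ʃ].

[tiðaɣpiβˈluʃ]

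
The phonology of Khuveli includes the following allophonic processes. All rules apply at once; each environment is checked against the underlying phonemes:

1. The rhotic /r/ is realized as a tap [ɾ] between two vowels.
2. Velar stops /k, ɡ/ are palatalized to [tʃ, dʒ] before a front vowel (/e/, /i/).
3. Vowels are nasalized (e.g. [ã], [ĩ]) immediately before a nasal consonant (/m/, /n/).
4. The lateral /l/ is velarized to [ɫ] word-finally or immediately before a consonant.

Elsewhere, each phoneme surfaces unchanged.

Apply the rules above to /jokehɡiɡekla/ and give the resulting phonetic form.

/j/ (word-initial): no rule targets it → [j].
/o/ (between /j/ and /k/) is in the target of rule 3 but the environment (before a nasal consonant) is not met → [o].
/k/ meets the environment for rule 2 (before a front vowel) → [tʃ].
/e/ (between /k/ and /h/): rule 3 targets it, but not before a nasal consonant → unchanged [e].
/h/ stays [h].
/ɡ/ (between /h/ and /i/): before a front vowel, so rule 2 applies → [dʒ].
/i/ (between /ɡ/ and /ɡ/) is in the target of rule 3 but the environment (before a nasal consonant) is not met → [i].
/ɡ/ meets the environment for rule 2 (before a front vowel) → [dʒ].
/e/ (between /ɡ/ and /k/) is in the target of rule 3 but the environment (before a nasal consonant) is not met → [e].
/k/ — between /e/ and /l/; rule 2 does not apply here → [k].
/l/ (between /k/ and /a/) is in the target of rule 4 but the environment (word-finally or immediately before a consonant) is not met → [l].
/a/ — word-final; rule 3 does not apply here → [a].

[jotʃehdʒidʒekla]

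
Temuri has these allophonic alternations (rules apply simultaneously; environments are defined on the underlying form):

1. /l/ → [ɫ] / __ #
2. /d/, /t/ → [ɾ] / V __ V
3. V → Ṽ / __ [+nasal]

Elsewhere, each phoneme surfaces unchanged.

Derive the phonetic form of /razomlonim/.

/r/ stays [r].
/a/ — between /r/ and /z/; rule 3 does not apply here → [a].
/z/ stays [z].
/o/ (between /z/ and /m/) occurs before a nasal consonant → [õ] by rule 3.
/m/ — not in any rule's target class → [m].
/l/ (between /m/ and /o/) is in the target of rule 1 but the environment (word-finally) is not met → [l].
/o/ (between /l/ and /n/) occurs before a nasal consonant → [õ] by rule 3.
/n/ stays [n].
/i/ — between /n/ and /m/, before a nasal consonant — surfaces as [ĩ] (rule 3).
/m/ (word-final) is unaffected → [m].

[razõmlõnĩm]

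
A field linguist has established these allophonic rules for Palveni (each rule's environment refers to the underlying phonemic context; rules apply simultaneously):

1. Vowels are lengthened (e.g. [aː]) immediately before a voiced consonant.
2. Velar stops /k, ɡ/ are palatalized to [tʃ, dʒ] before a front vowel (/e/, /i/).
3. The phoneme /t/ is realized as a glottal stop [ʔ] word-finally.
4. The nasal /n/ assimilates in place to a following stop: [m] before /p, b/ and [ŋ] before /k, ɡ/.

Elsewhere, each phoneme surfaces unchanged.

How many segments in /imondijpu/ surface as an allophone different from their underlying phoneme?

3

Segments that undergo a rule: /i/ → [iː] (rule 1); /o/ → [oː] (rule 1); /i/ → [iː] (rule 1).
All other segments surface unchanged.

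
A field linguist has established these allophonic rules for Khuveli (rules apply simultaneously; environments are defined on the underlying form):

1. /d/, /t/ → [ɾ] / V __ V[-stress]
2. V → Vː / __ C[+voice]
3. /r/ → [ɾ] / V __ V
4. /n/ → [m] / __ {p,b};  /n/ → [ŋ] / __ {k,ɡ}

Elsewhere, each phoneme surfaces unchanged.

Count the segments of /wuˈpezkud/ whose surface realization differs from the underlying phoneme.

2

Segments that undergo a rule: /e/ → [eː] (rule 2); /u/ → [uː] (rule 2).
All other segments surface unchanged.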